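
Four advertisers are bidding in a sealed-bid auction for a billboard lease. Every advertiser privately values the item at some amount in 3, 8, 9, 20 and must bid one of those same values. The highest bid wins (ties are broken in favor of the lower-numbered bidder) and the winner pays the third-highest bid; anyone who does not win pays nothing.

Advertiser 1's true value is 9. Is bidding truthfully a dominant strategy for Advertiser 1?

No

Consider the case where Advertiser 2 bids 3, Advertiser 3 bids 3 and Advertiser 4 bids 20.
Truthful bid 9: loses, pays 0, utility 0.
Bid 20 instead: wins, pays 3, utility 9 - 3 = 6.
Since 6 > 0, bidding 20 is strictly better here, so truthful bidding is not dominant.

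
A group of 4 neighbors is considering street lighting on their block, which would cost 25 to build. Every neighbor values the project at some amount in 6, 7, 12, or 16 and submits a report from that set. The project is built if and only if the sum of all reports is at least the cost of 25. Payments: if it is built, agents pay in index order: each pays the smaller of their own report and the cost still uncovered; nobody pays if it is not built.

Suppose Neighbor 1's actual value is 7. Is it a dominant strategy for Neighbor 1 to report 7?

Consider the case where Neighbor 2 reports 6, Neighbor 3 reports 6 and Neighbor 4 reports 7.
Truthful report 7: project built, pays 7, utility 7 - 7 = 0.
Report 6 instead: project built, pays 6, utility 7 - 6 = 1.
Since 1 > 0, reporting 6 is strictly better here, so truthful reporting is not dominant.

No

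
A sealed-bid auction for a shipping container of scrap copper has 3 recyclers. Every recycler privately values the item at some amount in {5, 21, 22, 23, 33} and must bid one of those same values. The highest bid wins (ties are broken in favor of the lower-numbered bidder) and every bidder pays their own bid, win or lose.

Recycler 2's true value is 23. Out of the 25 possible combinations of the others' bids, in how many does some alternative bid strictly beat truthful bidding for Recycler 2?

19

Others bid (5, 5): truth gives 0; bid 21 gives 2 > 0. Violating.
Others bid (5, 21): truth gives 0; bid 21 gives 2 > 0. Violating.
Others bid (5, 22): truth gives 0; bid 22 gives 1 > 0. Violating.
Others bid (5, 33): truth gives -23; bid 5 gives -5 > -23. Violating.
Others bid (5, 23): truth gives 0; no alternative beats it.
Others bid (21, 23): truth gives 0; no alternative beats it.
(Checking all 25 profiles: 19 have a profitable deviation, 6 do not.)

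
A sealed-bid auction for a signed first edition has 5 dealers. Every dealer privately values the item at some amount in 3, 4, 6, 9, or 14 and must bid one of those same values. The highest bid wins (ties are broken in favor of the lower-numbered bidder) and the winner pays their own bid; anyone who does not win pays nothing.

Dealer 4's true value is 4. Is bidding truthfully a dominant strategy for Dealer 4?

Yes

Check each profile of the others' bids and compare truth against every alternative bid.
Others bid (3, 3, 3, 3): truth gives 0, best alternative gives 0.
Others bid (3, 3, 3, 4): truth gives 0, best alternative gives 0.
Others bid (3, 3, 3, 6): truth gives 0, best alternative gives 0.
Others bid (3, 3, 3, 9): truth gives 0, best alternative gives 0.
Others bid (3, 3, 3, 14): truth gives 0, best alternative gives 0.
Others bid (3, 3, 4, 3): truth gives 0, best alternative gives 0.
(Remaining 619 profiles checked similarly; truth is weakly best in each.)
In every case the truthful bid is at least as good as any alternative, so it is a dominant strategy.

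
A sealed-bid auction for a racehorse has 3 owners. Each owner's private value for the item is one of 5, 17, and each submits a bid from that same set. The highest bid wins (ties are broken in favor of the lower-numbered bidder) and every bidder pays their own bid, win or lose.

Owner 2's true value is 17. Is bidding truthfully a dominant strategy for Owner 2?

No

Consider the case where Owner 1 bids 17 and Owner 3 bids 5.
Truthful bid 17: loses but pays 17, utility -17.
Bid 5 instead: loses but pays 5, utility -5.
Since -5 > -17, bidding 5 is strictly better here, so truthful bidding is not dominant.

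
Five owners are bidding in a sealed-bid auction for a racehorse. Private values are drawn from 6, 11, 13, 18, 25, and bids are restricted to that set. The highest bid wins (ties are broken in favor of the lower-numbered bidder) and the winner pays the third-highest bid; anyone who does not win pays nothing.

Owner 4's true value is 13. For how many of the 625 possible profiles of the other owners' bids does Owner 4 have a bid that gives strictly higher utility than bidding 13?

64

Others bid (6, 6, 6, 18): truth gives 0; bid 18 gives 7 > 0. Violating.
Others bid (6, 6, 6, 25): truth gives 0; bid 25 gives 7 > 0. Violating.
Others bid (6, 6, 11, 18): truth gives 0; bid 18 gives 2 > 0. Violating.
Others bid (6, 6, 11, 25): truth gives 0; bid 25 gives 2 > 0. Violating.
Others bid (6, 6, 6, 6): truth gives 7; no alternative beats it.
Others bid (6, 6, 6, 11): truth gives 7; no alternative beats it.
(Checking all 625 profiles: 64 have a profitable deviation, 561 do not.)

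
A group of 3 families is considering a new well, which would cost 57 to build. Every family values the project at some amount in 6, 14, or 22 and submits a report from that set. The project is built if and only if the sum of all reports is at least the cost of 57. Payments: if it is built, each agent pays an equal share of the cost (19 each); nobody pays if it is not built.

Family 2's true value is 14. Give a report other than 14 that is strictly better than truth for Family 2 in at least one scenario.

Suppose Family 1 reports 22 and Family 3 reports 22.
Report 14: project built, pays 19, utility 14 - 19 = -5.
Report 6: project not built, utility 0.
So reporting 6 beats truth here (0 > -5).

6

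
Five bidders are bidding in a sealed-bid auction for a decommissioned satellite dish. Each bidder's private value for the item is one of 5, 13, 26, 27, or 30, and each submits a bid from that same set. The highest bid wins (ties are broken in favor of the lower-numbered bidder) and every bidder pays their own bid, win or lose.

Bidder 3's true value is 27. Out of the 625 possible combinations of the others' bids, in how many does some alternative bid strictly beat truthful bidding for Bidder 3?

Others bid (5, 5, 5, 5): truth gives 0; bid 13 gives 14 > 0. Violating.
Others bid (5, 5, 5, 13): truth gives 0; bid 13 gives 14 > 0. Violating.
Others bid (5, 5, 5, 26): truth gives 0; bid 26 gives 1 > 0. Violating.
Others bid (5, 5, 5, 30): truth gives -27; bid 30 gives -3 > -27. Violating.
Others bid (5, 5, 5, 27): truth gives 0; no alternative beats it.
Others bid (5, 5, 13, 27): truth gives 0; no alternative beats it.
(Checking all 625 profiles: 517 have a profitable deviation, 108 do not.)

517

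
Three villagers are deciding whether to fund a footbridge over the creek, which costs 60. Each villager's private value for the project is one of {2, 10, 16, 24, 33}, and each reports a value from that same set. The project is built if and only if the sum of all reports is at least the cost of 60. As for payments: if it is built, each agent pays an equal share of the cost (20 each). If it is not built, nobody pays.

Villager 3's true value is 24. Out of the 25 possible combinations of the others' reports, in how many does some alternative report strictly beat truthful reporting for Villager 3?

Others report (2, 33): truth gives 0; report 33 gives 4 > 0. Violating.
Others report (10, 24): truth gives 0; report 33 gives 4 > 0. Violating.
Others report (16, 16): truth gives 0; report 33 gives 4 > 0. Violating.
Others report (24, 10): truth gives 0; report 33 gives 4 > 0. Violating.
Others report (2, 2): truth gives 0; no alternative beats it.
Others report (2, 10): truth gives 0; no alternative beats it.
(Checking all 25 profiles: 5 have a profitable deviation, 20 do not.)

5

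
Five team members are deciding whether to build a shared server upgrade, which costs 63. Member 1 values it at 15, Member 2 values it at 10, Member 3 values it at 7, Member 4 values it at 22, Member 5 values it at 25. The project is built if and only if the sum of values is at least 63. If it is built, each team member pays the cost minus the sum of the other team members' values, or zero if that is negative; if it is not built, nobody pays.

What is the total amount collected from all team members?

15

Total value 79 ≥ cost 63, so it is built.
Member 1: others sum to 64; max(0, 63 - 64) = 0.
Member 2: others sum to 69; max(0, 63 - 69) = 0.
Member 3: others sum to 72; max(0, 63 - 72) = 0.
Member 4: others sum to 57; max(0, 63 - 57) = 6.
Member 5: others sum to 54; max(0, 63 - 54) = 9.
Total collected = 0 + 0 + 0 + 6 + 9 = 15.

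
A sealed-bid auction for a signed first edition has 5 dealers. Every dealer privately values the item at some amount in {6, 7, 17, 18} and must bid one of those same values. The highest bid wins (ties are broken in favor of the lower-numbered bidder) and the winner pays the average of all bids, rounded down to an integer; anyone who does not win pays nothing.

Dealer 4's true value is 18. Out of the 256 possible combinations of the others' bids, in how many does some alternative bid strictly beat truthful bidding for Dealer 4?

9

Others bid (6, 6, 6, 6): truth gives 10; bid 7 gives 12 > 10. Violating.
Others bid (6, 6, 6, 7): truth gives 10; bid 7 gives 12 > 10. Violating.
Others bid (6, 7, 7, 7): truth gives 9; bid 17 gives 10 > 9. Violating.
Others bid (6, 7, 7, 17): truth gives 7; bid 17 gives 8 > 7. Violating.
Others bid (6, 6, 6, 17): truth gives 8; no alternative beats it.
Others bid (6, 6, 6, 18): truth gives 8; no alternative beats it.
(Checking all 256 profiles: 9 have a profitable deviation, 247 do not.)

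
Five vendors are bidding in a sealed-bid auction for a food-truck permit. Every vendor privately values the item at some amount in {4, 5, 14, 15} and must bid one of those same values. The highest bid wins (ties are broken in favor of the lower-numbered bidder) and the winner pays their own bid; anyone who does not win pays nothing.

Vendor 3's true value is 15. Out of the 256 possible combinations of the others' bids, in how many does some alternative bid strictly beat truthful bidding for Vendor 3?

36

Others bid (4, 4, 4, 4): truth gives 0; bid 5 gives 10 > 0. Violating.
Others bid (4, 4, 4, 5): truth gives 0; bid 5 gives 10 > 0. Violating.
Others bid (4, 4, 4, 14): truth gives 0; bid 14 gives 1 > 0. Violating.
Others bid (4, 4, 5, 4): truth gives 0; bid 5 gives 10 > 0. Violating.
Others bid (4, 4, 4, 15): truth gives 0; no alternative beats it.
Others bid (4, 4, 5, 15): truth gives 0; no alternative beats it.
(Checking all 256 profiles: 36 have a profitable deviation, 220 do not.)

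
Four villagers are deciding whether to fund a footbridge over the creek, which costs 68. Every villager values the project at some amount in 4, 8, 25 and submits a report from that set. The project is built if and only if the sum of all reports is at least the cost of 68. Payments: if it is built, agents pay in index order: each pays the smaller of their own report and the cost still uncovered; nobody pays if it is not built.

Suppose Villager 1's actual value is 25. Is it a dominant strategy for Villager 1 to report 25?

No

Consider the case where Villager 2 reports 25, Villager 3 reports 25 and Villager 4 reports 25.
Truthful report 25: project built, pays 25, utility 25 - 25 = 0.
Report 4 instead: project built, pays 4, utility 25 - 4 = 21.
Since 21 > 0, reporting 4 is strictly better here, so truthful reporting is not dominant.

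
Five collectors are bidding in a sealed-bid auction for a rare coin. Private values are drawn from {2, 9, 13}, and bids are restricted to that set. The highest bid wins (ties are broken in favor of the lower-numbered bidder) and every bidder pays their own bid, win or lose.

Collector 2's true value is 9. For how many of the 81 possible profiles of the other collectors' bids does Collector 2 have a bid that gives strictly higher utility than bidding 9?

Others bid (2, 2, 2, 13): truth gives -9; bid 2 gives -2 > -9. Violating.
Others bid (2, 2, 9, 13): truth gives -9; bid 2 gives -2 > -9. Violating.
Others bid (2, 2, 13, 2): truth gives -9; bid 2 gives -2 > -9. Violating.
Others bid (2, 2, 13, 9): truth gives -9; bid 2 gives -2 > -9. Violating.
Others bid (2, 2, 2, 2): truth gives 0; no alternative beats it.
Others bid (2, 2, 2, 9): truth gives 0; no alternative beats it.
(Checking all 81 profiles: 73 have a profitable deviation, 8 do not.)

73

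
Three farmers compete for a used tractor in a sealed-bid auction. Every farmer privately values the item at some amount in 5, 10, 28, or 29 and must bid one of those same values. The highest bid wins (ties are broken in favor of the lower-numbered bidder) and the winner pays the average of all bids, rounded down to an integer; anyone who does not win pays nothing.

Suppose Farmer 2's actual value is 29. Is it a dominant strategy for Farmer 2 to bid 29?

Consider the case where Farmer 1 bids 5 and Farmer 3 bids 5.
Truthful bid 29: wins, pays 13, utility 29 - 13 = 16.
Bid 10 instead: wins, pays 6, utility 29 - 6 = 23.
Since 23 > 16, bidding 10 is strictly better here, so truthful bidding is not dominant.

No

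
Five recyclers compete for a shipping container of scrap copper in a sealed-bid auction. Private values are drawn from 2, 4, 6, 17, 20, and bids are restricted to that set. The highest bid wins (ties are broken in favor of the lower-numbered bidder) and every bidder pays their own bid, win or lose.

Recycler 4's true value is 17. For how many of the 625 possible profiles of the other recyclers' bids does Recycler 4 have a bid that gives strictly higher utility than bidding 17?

541

Others bid (2, 2, 2, 2): truth gives 0; bid 4 gives 13 > 0. Violating.
Others bid (2, 2, 2, 4): truth gives 0; bid 4 gives 13 > 0. Violating.
Others bid (2, 2, 2, 6): truth gives 0; bid 6 gives 11 > 0. Violating.
Others bid (2, 2, 2, 20): truth gives -17; bid 2 gives -2 > -17. Violating.
Others bid (2, 2, 2, 17): truth gives 0; no alternative beats it.
Others bid (2, 2, 4, 17): truth gives 0; no alternative beats it.
(Checking all 625 profiles: 541 have a profitable deviation, 84 do not.)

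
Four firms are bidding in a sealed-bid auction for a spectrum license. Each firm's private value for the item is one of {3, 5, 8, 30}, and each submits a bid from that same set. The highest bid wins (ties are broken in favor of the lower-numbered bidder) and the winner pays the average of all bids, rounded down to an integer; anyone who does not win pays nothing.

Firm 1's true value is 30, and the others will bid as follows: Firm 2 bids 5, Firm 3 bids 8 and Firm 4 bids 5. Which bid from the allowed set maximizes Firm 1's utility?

Bid 3: loses, pays 0, utility 0.
Bid 5: loses, pays 0, utility 0.
Bid 8: wins, pays 6, utility 30 - 6 = 24.
Bid 30: wins, pays 12, utility 30 - 12 = 18.
The best choice is 8 with utility 24.

8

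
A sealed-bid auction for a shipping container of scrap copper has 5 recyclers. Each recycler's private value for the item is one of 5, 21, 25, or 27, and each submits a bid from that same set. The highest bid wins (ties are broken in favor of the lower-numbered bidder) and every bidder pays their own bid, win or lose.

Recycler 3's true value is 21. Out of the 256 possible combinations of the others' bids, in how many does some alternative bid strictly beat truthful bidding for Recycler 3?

252

Others bid (5, 5, 5, 25): truth gives -21; bid 25 gives -4 > -21. Violating.
Others bid (5, 5, 5, 27): truth gives -21; bid 5 gives -5 > -21. Violating.
Others bid (5, 5, 21, 25): truth gives -21; bid 25 gives -4 > -21. Violating.
Others bid (5, 5, 21, 27): truth gives -21; bid 5 gives -5 > -21. Violating.
Others bid (5, 5, 5, 5): truth gives 0; no alternative beats it.
Others bid (5, 5, 5, 21): truth gives 0; no alternative beats it.
(Checking all 256 profiles: 252 have a profitable deviation, 4 do not.)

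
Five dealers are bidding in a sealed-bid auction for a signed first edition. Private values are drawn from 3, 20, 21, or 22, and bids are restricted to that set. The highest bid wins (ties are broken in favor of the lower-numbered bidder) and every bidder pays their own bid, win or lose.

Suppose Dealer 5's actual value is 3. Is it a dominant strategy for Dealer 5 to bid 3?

Check each profile of the others' bids and compare truth against every alternative bid.
Others bid (3, 3, 3, 22): truth gives -3, best alternative gives -20.
Others bid (3, 3, 20, 22): truth gives -3, best alternative gives -20.
Others bid (3, 3, 21, 22): truth gives -3, best alternative gives -20.
Others bid (3, 3, 22, 3): truth gives -3, best alternative gives -20.
Others bid (3, 3, 22, 20): truth gives -3, best alternative gives -20.
Others bid (3, 3, 22, 21): truth gives -3, best alternative gives -20.
(Remaining 250 profiles checked similarly; truth is weakly best in each.)
In every case the truthful bid is at least as good as any alternative, so it is a dominant strategy.

Yes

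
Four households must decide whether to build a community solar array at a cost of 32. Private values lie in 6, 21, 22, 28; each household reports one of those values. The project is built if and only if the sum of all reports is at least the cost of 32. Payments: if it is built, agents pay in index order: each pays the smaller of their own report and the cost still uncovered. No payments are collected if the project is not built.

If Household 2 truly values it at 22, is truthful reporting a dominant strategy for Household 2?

No

Consider the case where Household 1 reports 6, Household 3 reports 6 and Household 4 reports 6.
Truthful report 22: project built, pays 22, utility 22 - 22 = 0.
Report 21 instead: project built, pays 21, utility 22 - 21 = 1.
Since 1 > 0, reporting 21 is strictly better here, so truthful reporting is not dominant.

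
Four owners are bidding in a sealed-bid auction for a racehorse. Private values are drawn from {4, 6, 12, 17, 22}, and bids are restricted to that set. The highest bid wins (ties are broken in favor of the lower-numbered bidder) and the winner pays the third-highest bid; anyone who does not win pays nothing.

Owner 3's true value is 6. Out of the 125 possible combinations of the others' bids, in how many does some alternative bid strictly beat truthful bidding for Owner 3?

9

Others bid (4, 4, 12): truth gives 0; bid 12 gives 2 > 0. Violating.
Others bid (4, 4, 17): truth gives 0; bid 17 gives 2 > 0. Violating.
Others bid (4, 4, 22): truth gives 0; bid 22 gives 2 > 0. Violating.
Others bid (4, 6, 4): truth gives 0; bid 12 gives 2 > 0. Violating.
Others bid (4, 4, 4): truth gives 2; no alternative beats it.
Others bid (4, 4, 6): truth gives 2; no alternative beats it.
(Checking all 125 profiles: 9 have a profitable deviation, 116 do not.)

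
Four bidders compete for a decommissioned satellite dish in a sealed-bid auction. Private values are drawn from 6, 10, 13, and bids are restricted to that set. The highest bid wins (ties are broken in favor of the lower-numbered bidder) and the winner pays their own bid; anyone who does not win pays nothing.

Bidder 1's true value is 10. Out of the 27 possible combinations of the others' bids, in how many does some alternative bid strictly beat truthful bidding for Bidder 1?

1

Others bid (6, 6, 6): truth gives 0; bid 6 gives 4 > 0. Violating.
Others bid (6, 6, 10): truth gives 0; no alternative beats it.
Others bid (6, 6, 13): truth gives 0; no alternative beats it.
(Checking all 27 profiles: 1 has a profitable deviation, 26 do not.)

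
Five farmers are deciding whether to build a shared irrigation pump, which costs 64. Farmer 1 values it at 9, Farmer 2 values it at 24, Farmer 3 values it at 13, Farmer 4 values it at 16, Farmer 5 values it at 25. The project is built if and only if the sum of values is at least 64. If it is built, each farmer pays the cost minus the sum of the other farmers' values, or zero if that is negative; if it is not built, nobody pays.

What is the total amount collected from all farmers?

3

Total value 87 ≥ cost 64, so it is built.
Farmer 1: others sum to 78; max(0, 64 - 78) = 0.
Farmer 2: others sum to 63; max(0, 64 - 63) = 1.
Farmer 3: others sum to 74; max(0, 64 - 74) = 0.
Farmer 4: others sum to 71; max(0, 64 - 71) = 0.
Farmer 5: others sum to 62; max(0, 64 - 62) = 2.
Total collected = 0 + 1 + 0 + 0 + 2 = 3.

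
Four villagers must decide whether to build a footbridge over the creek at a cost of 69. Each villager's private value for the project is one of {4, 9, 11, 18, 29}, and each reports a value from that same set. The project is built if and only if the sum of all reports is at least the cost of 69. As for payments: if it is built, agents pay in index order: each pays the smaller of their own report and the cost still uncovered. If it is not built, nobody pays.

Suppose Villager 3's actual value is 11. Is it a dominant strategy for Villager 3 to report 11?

Consider the case where Villager 1 reports 4, Villager 2 reports 29 and Villager 4 reports 29.
Truthful report 11: project built, pays 11, utility 11 - 11 = 0.
Report 9 instead: project built, pays 9, utility 11 - 9 = 2.
Since 2 > 0, reporting 9 is strictly better here, so truthful reporting is not dominant.

No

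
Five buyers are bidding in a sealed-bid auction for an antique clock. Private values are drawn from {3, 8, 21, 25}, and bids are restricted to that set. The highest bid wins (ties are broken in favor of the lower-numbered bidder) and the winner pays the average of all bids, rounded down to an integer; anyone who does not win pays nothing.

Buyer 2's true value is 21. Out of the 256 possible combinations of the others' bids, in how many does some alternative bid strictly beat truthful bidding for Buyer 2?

Others bid (3, 3, 3, 3): truth gives 15; bid 8 gives 17 > 15. Violating.
Others bid (3, 3, 3, 8): truth gives 14; bid 8 gives 16 > 14. Violating.
Others bid (3, 3, 3, 25): truth gives 0; bid 25 gives 10 > 0. Violating.
Others bid (3, 3, 8, 3): truth gives 14; bid 8 gives 16 > 14. Violating.
Others bid (3, 3, 3, 21): truth gives 11; no alternative beats it.
Others bid (3, 3, 8, 21): truth gives 10; no alternative beats it.
(Checking all 256 profiles: 137 have a profitable deviation, 119 do not.)

137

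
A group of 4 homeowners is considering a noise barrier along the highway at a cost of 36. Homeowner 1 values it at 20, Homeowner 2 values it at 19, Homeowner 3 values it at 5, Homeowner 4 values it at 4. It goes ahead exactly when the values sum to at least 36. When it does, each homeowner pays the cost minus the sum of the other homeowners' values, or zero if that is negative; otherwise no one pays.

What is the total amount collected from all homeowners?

15

Total value 48 ≥ cost 36, so it is built.
Homeowner 1: others sum to 28; max(0, 36 - 28) = 8.
Homeowner 2: others sum to 29; max(0, 36 - 29) = 7.
Homeowner 3: others sum to 43; max(0, 36 - 43) = 0.
Homeowner 4: others sum to 44; max(0, 36 - 44) = 0.
Total collected = 8 + 7 + 0 + 0 = 15.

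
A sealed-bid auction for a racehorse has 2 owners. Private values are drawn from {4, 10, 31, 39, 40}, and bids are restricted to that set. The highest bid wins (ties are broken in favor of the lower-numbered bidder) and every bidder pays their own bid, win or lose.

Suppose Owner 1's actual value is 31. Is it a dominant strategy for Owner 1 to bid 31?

Consider the case where Owner 2 bids 4.
Truthful bid 31: wins, pays 31, utility 31 - 31 = 0.
Bid 4 instead: wins, pays 4, utility 31 - 4 = 27.
Since 27 > 0, bidding 4 is strictly better here, so truthful bidding is not dominant.

No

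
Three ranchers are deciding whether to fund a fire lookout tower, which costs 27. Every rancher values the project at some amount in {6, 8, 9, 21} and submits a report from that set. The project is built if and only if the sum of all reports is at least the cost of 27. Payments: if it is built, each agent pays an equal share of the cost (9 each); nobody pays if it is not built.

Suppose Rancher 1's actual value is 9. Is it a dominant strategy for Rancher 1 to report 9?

Check each profile of the others' reports and compare truth against every alternative report.
Others report (6, 6): truth gives 0, best alternative gives 0.
Others report (6, 8): truth gives 0, best alternative gives 0.
Others report (6, 9): truth gives 0, best alternative gives 0.
Others report (6, 21): truth gives 0, best alternative gives 0.
Others report (8, 6): truth gives 0, best alternative gives 0.
Others report (8, 8): truth gives 0, best alternative gives 0.
(Remaining 10 profiles checked similarly; truth is weakly best in each.)
In every case the truthful report is at least as good as any alternative, so it is a dominant strategy.

Yes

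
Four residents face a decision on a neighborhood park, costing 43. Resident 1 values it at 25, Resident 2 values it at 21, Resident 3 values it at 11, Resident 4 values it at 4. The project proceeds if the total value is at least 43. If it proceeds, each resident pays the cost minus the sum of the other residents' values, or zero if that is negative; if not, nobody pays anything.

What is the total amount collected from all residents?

Total value 61 ≥ cost 43, so it is built.
Resident 1: others sum to 36; max(0, 43 - 36) = 7.
Resident 2: others sum to 40; max(0, 43 - 40) = 3.
Resident 3: others sum to 50; max(0, 43 - 50) = 0.
Resident 4: others sum to 57; max(0, 43 - 57) = 0.
Total collected = 7 + 3 + 0 + 0 = 10.

10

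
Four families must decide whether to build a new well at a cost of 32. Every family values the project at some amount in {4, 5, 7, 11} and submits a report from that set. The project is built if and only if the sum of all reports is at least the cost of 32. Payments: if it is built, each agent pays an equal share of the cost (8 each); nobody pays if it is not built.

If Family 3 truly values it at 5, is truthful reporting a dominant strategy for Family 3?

Consider the case where Family 1 reports 5, Family 2 reports 11 and Family 4 reports 11.
Truthful report 5: project built, pays 8, utility 5 - 8 = -3.
Report 4 instead: project not built, utility 0.
Since 0 > -3, reporting 4 is strictly better here, so truthful reporting is not dominant.

No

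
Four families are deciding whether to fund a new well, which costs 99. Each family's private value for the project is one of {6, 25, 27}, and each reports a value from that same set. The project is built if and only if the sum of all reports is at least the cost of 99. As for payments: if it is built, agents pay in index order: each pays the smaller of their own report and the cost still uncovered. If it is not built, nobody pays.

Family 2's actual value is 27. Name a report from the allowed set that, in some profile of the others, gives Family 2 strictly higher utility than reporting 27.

25

Suppose Family 1 reports 25, Family 3 reports 25 and Family 4 reports 25.
Report 27: project built, pays 27, utility 27 - 27 = 0.
Report 25: project built, pays 25, utility 27 - 25 = 2.
So reporting 25 beats truth here (2 > 0).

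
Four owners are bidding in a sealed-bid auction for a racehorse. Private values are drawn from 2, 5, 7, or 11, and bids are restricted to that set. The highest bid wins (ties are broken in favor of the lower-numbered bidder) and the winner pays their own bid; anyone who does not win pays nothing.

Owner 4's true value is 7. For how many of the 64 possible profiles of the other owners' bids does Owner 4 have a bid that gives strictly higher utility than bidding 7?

Others bid (2, 2, 2): truth gives 0; bid 5 gives 2 > 0. Violating.
Others bid (2, 2, 5): truth gives 0; no alternative beats it.
Others bid (2, 2, 7): truth gives 0; no alternative beats it.
(Checking all 64 profiles: 1 has a profitable deviation, 63 do not.)

1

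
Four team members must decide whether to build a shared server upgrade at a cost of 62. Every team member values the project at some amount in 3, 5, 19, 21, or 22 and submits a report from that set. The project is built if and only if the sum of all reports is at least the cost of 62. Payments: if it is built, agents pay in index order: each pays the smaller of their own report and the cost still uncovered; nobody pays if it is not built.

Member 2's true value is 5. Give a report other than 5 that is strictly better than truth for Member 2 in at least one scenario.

3

Suppose Member 1 reports 19, Member 3 reports 19 and Member 4 reports 21.
Report 5: project built, pays 5, utility 5 - 5 = 0.
Report 3: project built, pays 3, utility 5 - 3 = 2.
So reporting 3 beats truth here (2 > 0).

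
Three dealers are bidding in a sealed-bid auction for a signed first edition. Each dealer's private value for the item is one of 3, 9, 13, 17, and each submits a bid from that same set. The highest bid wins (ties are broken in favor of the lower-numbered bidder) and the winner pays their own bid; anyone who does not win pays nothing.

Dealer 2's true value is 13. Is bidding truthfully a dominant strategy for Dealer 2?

Consider the case where Dealer 1 bids 3 and Dealer 3 bids 3.
Truthful bid 13: wins, pays 13, utility 13 - 13 = 0.
Bid 9 instead: wins, pays 9, utility 13 - 9 = 4.
Since 4 > 0, bidding 9 is strictly better here, so truthful bidding is not dominant.

No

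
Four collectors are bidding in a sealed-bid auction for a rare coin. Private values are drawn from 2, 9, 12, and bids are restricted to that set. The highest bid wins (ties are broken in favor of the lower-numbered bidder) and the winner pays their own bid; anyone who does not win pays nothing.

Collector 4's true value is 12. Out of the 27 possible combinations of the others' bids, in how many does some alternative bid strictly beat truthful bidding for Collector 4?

Others bid (2, 2, 2): truth gives 0; bid 9 gives 3 > 0. Violating.
Others bid (2, 2, 9): truth gives 0; no alternative beats it.
Others bid (2, 2, 12): truth gives 0; no alternative beats it.
(Checking all 27 profiles: 1 has a profitable deviation, 26 do not.)

1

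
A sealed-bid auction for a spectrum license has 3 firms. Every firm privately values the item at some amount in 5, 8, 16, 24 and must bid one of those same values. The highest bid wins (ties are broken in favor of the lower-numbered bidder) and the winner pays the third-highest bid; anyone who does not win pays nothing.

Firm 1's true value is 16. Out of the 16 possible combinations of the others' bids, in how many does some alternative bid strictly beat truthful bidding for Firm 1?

Others bid (5, 24): truth gives 0; bid 24 gives 11 > 0. Violating.
Others bid (8, 24): truth gives 0; bid 24 gives 8 > 0. Violating.
Others bid (24, 5): truth gives 0; bid 24 gives 11 > 0. Violating.
Others bid (24, 8): truth gives 0; bid 24 gives 8 > 0. Violating.
Others bid (5, 5): truth gives 11; no alternative beats it.
Others bid (5, 8): truth gives 11; no alternative beats it.
(Checking all 16 profiles: 4 have a profitable deviation, 12 do not.)

4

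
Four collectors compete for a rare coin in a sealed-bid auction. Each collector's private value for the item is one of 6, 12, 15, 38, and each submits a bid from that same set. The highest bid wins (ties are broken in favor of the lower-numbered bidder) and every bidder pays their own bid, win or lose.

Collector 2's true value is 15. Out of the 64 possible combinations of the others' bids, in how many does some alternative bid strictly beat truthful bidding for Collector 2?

Others bid (6, 6, 6): truth gives 0; bid 12 gives 3 > 0. Violating.
Others bid (6, 6, 12): truth gives 0; bid 12 gives 3 > 0. Violating.
Others bid (6, 6, 38): truth gives -15; bid 6 gives -6 > -15. Violating.
Others bid (6, 12, 6): truth gives 0; bid 12 gives 3 > 0. Violating.
Others bid (6, 6, 15): truth gives 0; no alternative beats it.
Others bid (6, 12, 15): truth gives 0; no alternative beats it.
(Checking all 64 profiles: 50 have a profitable deviation, 14 do not.)

50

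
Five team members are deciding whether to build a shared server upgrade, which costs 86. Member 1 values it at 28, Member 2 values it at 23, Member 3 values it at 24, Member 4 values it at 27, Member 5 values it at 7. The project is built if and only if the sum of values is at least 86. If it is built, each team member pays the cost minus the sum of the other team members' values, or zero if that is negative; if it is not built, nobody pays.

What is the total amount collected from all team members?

10

Total value 109 ≥ cost 86, so it is built.
Member 1: others sum to 81; max(0, 86 - 81) = 5.
Member 2: others sum to 86; max(0, 86 - 86) = 0.
Member 3: others sum to 85; max(0, 86 - 85) = 1.
Member 4: others sum to 82; max(0, 86 - 82) = 4.
Member 5: others sum to 102; max(0, 86 - 102) = 0.
Total collected = 5 + 0 + 1 + 4 + 0 = 10.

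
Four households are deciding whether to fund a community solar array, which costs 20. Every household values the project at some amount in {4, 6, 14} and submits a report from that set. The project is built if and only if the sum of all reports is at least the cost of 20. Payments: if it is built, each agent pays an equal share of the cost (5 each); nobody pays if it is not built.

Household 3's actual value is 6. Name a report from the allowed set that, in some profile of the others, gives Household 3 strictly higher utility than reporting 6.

14

Suppose Household 1 reports 4, Household 2 reports 4 and Household 4 reports 4.
Report 6: project not built, utility 0.
Report 14: project built, pays 5, utility 6 - 5 = 1.
So reporting 14 beats truth here (1 > 0).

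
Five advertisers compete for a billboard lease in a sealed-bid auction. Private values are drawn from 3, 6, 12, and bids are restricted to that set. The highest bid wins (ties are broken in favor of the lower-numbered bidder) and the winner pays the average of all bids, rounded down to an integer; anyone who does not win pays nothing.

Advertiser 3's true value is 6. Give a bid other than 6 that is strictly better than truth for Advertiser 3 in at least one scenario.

Suppose Advertiser 1 bids 3, Advertiser 2 bids 6, Advertiser 4 bids 3 and Advertiser 5 bids 3.
Bid 6: loses, pays 0, utility 0.
Bid 12: wins, pays 5, utility 6 - 5 = 1.
So bidding 12 beats truth here (1 > 0).

12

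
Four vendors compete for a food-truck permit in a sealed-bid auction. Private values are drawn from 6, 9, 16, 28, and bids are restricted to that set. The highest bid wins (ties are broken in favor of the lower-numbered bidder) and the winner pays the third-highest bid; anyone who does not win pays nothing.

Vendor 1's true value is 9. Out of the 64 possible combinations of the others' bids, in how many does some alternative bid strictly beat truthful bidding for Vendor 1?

6

Others bid (6, 6, 16): truth gives 0; bid 16 gives 3 > 0. Violating.
Others bid (6, 6, 28): truth gives 0; bid 28 gives 3 > 0. Violating.
Others bid (6, 16, 6): truth gives 0; bid 16 gives 3 > 0. Violating.
Others bid (6, 28, 6): truth gives 0; bid 28 gives 3 > 0. Violating.
Others bid (6, 6, 6): truth gives 3; no alternative beats it.
Others bid (6, 6, 9): truth gives 3; no alternative beats it.
(Checking all 64 profiles: 6 have a profitable deviation, 58 do not.)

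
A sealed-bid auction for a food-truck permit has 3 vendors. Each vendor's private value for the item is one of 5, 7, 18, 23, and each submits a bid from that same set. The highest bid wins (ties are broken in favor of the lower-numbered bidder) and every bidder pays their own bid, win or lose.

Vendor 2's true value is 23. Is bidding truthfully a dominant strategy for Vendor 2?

No

Consider the case where Vendor 1 bids 5 and Vendor 3 bids 5.
Truthful bid 23: wins, pays 23, utility 23 - 23 = 0.
Bid 7 instead: wins, pays 7, utility 23 - 7 = 16.
Since 16 > 0, bidding 7 is strictly better here, so truthful bidding is not dominant.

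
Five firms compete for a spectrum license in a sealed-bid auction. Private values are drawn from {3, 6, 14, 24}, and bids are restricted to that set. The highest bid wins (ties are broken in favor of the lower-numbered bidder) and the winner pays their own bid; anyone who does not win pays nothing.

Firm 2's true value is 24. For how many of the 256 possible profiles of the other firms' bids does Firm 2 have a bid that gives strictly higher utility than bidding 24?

54

Others bid (3, 3, 3, 3): truth gives 0; bid 6 gives 18 > 0. Violating.
Others bid (3, 3, 3, 6): truth gives 0; bid 6 gives 18 > 0. Violating.
Others bid (3, 3, 3, 14): truth gives 0; bid 14 gives 10 > 0. Violating.
Others bid (3, 3, 6, 3): truth gives 0; bid 6 gives 18 > 0. Violating.
Others bid (3, 3, 3, 24): truth gives 0; no alternative beats it.
Others bid (3, 3, 6, 24): truth gives 0; no alternative beats it.
(Checking all 256 profiles: 54 have a profitable deviation, 202 do not.)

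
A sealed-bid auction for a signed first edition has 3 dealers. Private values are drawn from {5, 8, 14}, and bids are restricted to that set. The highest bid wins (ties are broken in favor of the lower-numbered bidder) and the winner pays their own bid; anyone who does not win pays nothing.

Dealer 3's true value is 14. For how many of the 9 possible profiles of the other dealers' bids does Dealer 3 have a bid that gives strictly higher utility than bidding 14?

1

Others bid (5, 5): truth gives 0; bid 8 gives 6 > 0. Violating.
Others bid (5, 8): truth gives 0; no alternative beats it.
Others bid (5, 14): truth gives 0; no alternative beats it.
(Checking all 9 profiles: 1 has a profitable deviation, 8 do not.)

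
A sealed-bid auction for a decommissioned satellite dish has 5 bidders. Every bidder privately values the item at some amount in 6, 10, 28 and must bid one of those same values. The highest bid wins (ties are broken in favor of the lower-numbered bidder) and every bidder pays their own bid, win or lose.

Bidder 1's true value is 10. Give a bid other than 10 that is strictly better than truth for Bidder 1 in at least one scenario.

6

Suppose Bidder 2 bids 6, Bidder 3 bids 6, Bidder 4 bids 6 and Bidder 5 bids 6.
Bid 10: wins, pays 10, utility 10 - 10 = 0.
Bid 6: wins, pays 6, utility 10 - 6 = 4.
So bidding 6 beats truth here (4 > 0).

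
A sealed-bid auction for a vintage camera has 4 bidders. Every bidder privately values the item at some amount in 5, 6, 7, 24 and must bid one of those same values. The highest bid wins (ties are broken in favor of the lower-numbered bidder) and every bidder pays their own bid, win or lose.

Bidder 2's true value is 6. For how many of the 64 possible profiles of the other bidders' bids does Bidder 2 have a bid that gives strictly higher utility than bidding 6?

Others bid (5, 5, 7): truth gives -6; bid 7 gives -1 > -6. Violating.
Others bid (5, 5, 24): truth gives -6; bid 5 gives -5 > -6. Violating.
Others bid (5, 6, 7): truth gives -6; bid 7 gives -1 > -6. Violating.
Others bid (5, 6, 24): truth gives -6; bid 5 gives -5 > -6. Violating.
Others bid (5, 5, 5): truth gives 0; no alternative beats it.
Others bid (5, 5, 6): truth gives 0; no alternative beats it.
(Checking all 64 profiles: 60 have a profitable deviation, 4 do not.)

60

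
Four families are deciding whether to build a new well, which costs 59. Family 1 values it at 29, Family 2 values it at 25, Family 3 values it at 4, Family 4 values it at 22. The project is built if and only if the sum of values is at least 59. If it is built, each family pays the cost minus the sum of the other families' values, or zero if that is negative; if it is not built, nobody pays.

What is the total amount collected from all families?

Total value 80 ≥ cost 59, so it is built.
Family 1: others sum to 51; max(0, 59 - 51) = 8.
Family 2: others sum to 55; max(0, 59 - 55) = 4.
Family 3: others sum to 76; max(0, 59 - 76) = 0.
Family 4: others sum to 58; max(0, 59 - 58) = 1.
Total collected = 8 + 4 + 0 + 1 = 13.

13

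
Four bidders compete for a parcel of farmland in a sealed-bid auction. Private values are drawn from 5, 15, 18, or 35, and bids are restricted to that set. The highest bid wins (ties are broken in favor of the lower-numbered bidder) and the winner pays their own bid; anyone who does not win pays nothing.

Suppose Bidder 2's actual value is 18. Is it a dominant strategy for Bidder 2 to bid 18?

Consider the case where Bidder 1 bids 5, Bidder 3 bids 5 and Bidder 4 bids 5.
Truthful bid 18: wins, pays 18, utility 18 - 18 = 0.
Bid 15 instead: wins, pays 15, utility 18 - 15 = 3.
Since 3 > 0, bidding 15 is strictly better here, so truthful bidding is not dominant.

No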